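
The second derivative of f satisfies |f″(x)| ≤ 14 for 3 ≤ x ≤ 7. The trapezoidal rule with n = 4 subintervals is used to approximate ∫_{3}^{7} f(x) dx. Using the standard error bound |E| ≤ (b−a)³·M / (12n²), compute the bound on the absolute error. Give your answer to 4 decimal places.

|E| ≤ (4)³·14 / (12·4²) = 896/192 = 4.6667.

4.6667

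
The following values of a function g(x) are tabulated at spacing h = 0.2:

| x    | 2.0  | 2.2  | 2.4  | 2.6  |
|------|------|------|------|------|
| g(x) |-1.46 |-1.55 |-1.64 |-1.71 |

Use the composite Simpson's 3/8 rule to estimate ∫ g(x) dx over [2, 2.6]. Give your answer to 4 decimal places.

-0.9555

h = 0.2, n = 3.
(3h/8)·[y₀ + 3y₁ + 3y₂ + y₃] = 0.075·(-12.74) = -0.9555.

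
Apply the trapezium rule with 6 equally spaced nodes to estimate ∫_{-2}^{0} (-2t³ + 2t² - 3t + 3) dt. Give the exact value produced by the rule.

25.76

h = (0 − (-2))/5 = 0.4.
Nodes t₀,…,t₅ = -2, -1.6, -1.2, -0.8, -0.4, 0.
f(t) = -2t³ + 2t² - 3t + 3: f₀=33, f₁=21.112, f₂=12.936, f₃=7.704, f₄=4.648, f₅=3.
(h/2)·[f₀ + 2f₁ + 2f₂ + 2f₃ + 2f₄ + f₅] = 0.2·(128.8) = 25.76.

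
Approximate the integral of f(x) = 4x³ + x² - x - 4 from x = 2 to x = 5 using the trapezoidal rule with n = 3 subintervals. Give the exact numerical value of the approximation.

h = (5 − 2)/3 = 1.
Nodes x₀,…,x₃ = 2, 3, 4, 5.
f(x) = 4x³ + x² - x - 4: f₀=30, f₁=110, f₂=264, f₃=516.
(h/2)·[f₀ + 2f₁ + 2f₂ + f₃] = 0.5·(1294) = 647.

647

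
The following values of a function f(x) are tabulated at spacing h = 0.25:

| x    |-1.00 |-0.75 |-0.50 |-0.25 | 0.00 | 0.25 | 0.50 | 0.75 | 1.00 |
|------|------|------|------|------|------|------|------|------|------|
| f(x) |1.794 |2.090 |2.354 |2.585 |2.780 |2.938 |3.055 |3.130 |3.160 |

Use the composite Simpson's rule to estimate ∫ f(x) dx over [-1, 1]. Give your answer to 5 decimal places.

5.35867

h = 0.25, n = 8.
(h/3)·[y₀ + 4y₁ + 2y₂ + 4y₃ + 2y₄ + 4y₅ + 2y₆ + 4y₇ + y₈] = 0.083333·(64.304) = 5.35867.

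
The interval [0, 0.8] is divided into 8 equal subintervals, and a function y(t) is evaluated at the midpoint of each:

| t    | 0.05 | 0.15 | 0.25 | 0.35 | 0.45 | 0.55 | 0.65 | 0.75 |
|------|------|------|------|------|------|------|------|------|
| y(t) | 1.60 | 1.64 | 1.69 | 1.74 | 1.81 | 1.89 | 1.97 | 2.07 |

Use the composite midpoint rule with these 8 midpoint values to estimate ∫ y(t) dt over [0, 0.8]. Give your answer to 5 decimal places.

1.44100

h = 0.1, n = 8.
h·[y(m₁) + y(m₂) + y(m₃) + y(m₄) + y(m₅) + y(m₆) + y(m₇) + y(m₈)] = 0.1·(14.41) = 1.44100.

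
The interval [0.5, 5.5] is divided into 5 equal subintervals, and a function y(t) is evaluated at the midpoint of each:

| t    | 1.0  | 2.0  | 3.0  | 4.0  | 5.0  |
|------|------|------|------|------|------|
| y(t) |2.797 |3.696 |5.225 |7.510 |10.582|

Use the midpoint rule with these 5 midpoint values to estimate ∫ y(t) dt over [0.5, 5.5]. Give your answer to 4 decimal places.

h = 1, n = 5.
h·[y(m₁) + y(m₂) + y(m₃) + y(m₄) + y(m₅)] = 1·(29.810) = 29.8100.

29.8100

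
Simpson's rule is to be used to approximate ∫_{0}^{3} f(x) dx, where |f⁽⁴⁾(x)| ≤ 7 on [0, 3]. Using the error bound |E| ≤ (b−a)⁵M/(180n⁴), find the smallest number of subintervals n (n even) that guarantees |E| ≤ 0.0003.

Need 1701/(180n⁴) ≤ 0.0003.
n⁴ ≥ 1701/(180·0.0003) = 31500 ⇒ n ≥ 13.3223, so the smallest even n is 14. (n must be even for Simpson's rule.)

14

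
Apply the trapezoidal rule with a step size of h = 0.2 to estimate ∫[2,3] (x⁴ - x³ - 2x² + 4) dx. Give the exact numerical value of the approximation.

17.47328

h = (3 − 2)/5 = 0.2.
Nodes x₀,…,x₅ = 2, 2.2, 2.4, 2.6, 2.8, 3.
f(x) = x⁴ - x³ - 2x² + 4: f₀=4, f₁=7.0976, f₂=11.8336, f₃=18.6016, f₄=27.8336, f₅=40.
(h/2)·[f₀ + 2f₁ + 2f₂ + 2f₃ + 2f₄ + f₅] = 0.1·(174.7328) = 17.47328.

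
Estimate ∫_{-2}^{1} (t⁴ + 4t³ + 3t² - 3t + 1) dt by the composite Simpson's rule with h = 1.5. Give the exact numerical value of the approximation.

10.125

h = (1 − (-2))/2 = 1.5.
Nodes t₀,…,t₂ = -2, -0.5, 1.
f(t) = t⁴ + 4t³ + 3t² - 3t + 1: f₀=3, f₁=2.8125, f₂=6.
(h/3)·[f₀ + 4f₁ + f₂] = 0.5·(20.25) = 10.125.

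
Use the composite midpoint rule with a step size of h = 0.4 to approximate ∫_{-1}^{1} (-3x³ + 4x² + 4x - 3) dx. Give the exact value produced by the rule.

-3.44

h = (1 − (-1))/5 = 0.4.
Midpoints m₁,…,m₅ = -0.8, -0.4, 0, 0.4, 0.8.
f(m₁)=-2.104, f(m₂)=-3.768, f(m₃)=-3, f(m₄)=-0.952, f(m₅)=1.224.
h·[f(m₁) + f(m₂) + f(m₃) + f(m₄) + f(m₅)] = 0.4·(-8.6) = -3.44.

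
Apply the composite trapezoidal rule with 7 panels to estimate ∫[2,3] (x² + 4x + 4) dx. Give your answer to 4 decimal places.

h = (3 − 2)/7 = 0.142857.
Nodes x₀,…,x₇ = 2, 2.142857, 2.285714, 2.428571, 2.571429, 2.714286, 2.857143, 3.
f(x) = x² + 4x + 4: f₀=16, f₁=17.163265, f₂=18.367347, f₃=19.612245, f₄=20.897959, f₅=22.224490, f₆=23.591837, f₇=25.
(h/2)·[f₀ + 2f₁ + 2f₂ + 2f₃ + 2f₄ + 2f₅ + 2f₆ + f₇] = 0.071429·(284.714286) = 20.3367.

20.3367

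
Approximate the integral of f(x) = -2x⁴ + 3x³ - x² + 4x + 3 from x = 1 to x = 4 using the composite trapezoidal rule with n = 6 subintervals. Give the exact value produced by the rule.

-207.75

h = (4 − 1)/6 = 0.5.
Nodes x₀,…,x₆ = 1, 1.5, 2, 2.5, 3, 3.5, 4.
f(x) = -2x⁴ + 3x³ - x² + 4x + 3: f₀=7, f₁=6.75, f₂=-1, f₃=-24.5, f₄=-75, f₅=-166.75, f₆=-317.
(h/2)·[f₀ + 2f₁ + 2f₂ + 2f₃ + 2f₄ + 2f₅ + f₆] = 0.25·(-831) = -207.75.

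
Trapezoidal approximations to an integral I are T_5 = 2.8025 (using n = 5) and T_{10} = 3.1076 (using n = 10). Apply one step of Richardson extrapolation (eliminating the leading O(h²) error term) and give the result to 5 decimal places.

R = (4·T_{10} − T_5) / 3 = (4·3.1076 − 2.8025)/3 = (9.6279)/3 = 3.20930.

3.20930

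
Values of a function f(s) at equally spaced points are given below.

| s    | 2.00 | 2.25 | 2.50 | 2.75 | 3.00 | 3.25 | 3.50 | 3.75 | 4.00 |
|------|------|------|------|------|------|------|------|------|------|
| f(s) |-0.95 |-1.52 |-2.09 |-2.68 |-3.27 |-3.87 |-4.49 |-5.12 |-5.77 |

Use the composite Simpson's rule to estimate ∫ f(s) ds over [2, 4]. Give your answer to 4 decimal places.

-6.5983

h = 0.25, n = 8.
(h/3)·[y₀ + 4y₁ + 2y₂ + 4y₃ + 2y₄ + 4y₅ + 2y₆ + 4y₇ + y₈] = 0.083333·(-79.18) = -6.5983.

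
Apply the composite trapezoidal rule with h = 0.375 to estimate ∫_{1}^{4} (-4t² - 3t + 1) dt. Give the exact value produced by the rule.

-103.78125

h = (4 − 1)/8 = 0.375.
Nodes t₀,…,t₈ = 1, 1.375, 1.75, 2.125, 2.5, 2.875, 3.25, 3.625, 4.
f(t) = -4t² - 3t + 1: f₀=-6, f₁=-10.6875, f₂=-16.5, f₃=-23.4375, f₄=-31.5, f₅=-40.6875, f₆=-51, f₇=-62.4375, f₈=-75.
(h/2)·[f₀ + 2f₁ + 2f₂ + 2f₃ + 2f₄ + 2f₅ + 2f₆ + 2f₇ + f₈] = 0.1875·(-553.5) = -103.78125.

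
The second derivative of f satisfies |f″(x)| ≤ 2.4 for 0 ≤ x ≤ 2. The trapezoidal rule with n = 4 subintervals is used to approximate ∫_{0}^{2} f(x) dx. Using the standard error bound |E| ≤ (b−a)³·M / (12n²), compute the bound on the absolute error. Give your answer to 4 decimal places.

|E| ≤ (2)³·2.4 / (12·4²) = 19.2/192 = 0.1000.

0.1000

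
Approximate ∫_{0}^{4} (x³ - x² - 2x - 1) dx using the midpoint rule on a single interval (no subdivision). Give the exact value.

M = (b−a)·f(2) = 4·(-1) = -4.

-4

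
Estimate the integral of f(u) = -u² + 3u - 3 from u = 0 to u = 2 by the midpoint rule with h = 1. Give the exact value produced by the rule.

-2.5

h = (2 − 0)/2 = 1.
Midpoints m₁,…,m₂ = 0.5, 1.5.
f(m₁)=-1.75, f(m₂)=-0.75.
h·[f(m₁) + f(m₂)] = 1·(-2.5) = -2.5.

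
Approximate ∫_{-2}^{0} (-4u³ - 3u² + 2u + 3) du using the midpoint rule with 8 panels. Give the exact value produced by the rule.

h = (0 − (-2))/8 = 0.25.
Midpoints m₁,…,m₈ = -1.875, -1.625, -1.375, -1.125, -0.875, -0.625, -0.375, -0.125.
f(m₁)=15.0703125, f(m₂)=8.9921875, f(m₃)=4.9765625, f(m₄)=2.6484375, f(m₅)=1.6328125, f(m₆)=1.5546875, f(m₇)=2.0390625, f(m₈)=2.7109375.
h·[f(m₁) + f(m₂) + f(m₃) + f(m₄) + f(m₅) + f(m₆) + f(m₇) + f(m₈)] = 0.25·(39.625) = 9.90625.

9.90625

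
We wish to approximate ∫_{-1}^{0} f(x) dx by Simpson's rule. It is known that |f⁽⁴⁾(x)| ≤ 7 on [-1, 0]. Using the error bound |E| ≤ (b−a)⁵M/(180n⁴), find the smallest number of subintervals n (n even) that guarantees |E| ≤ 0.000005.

10

Need 7/(180n⁴) ≤ 0.000005.
n⁴ ≥ 7/(180·0.000005) = 7777.78 ⇒ n ≥ 9.3910, so the smallest even n is 10. (n must be even for Simpson's rule.)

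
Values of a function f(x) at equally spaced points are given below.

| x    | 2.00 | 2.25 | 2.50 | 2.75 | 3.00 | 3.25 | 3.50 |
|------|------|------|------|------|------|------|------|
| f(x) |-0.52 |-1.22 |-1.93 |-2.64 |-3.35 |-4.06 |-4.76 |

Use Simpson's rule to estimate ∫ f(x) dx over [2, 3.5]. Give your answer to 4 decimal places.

-3.9600

h = 0.25, n = 6.
(h/3)·[y₀ + 4y₁ + 2y₂ + 4y₃ + 2y₄ + 4y₅ + y₆] = 0.083333·(-47.52) = -3.9600.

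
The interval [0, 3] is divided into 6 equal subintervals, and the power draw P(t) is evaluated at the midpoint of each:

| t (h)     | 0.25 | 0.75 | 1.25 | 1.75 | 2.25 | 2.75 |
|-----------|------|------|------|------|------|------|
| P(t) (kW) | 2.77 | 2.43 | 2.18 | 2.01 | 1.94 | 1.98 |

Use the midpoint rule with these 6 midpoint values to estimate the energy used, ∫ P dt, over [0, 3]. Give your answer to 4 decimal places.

6.6550

h = 0.5, n = 6.
h·[y(m₁) + y(m₂) + y(m₃) + y(m₄) + y(m₅) + y(m₆)] = 0.5·(13.31) = 6.6550.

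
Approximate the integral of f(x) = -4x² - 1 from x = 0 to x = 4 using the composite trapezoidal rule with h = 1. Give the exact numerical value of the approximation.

h = (4 − 0)/4 = 1.
Nodes x₀,…,x₄ = 0, 1, 2, 3, 4.
f(x) = -4x² - 1: f₀=-1, f₁=-5, f₂=-17, f₃=-37, f₄=-65.
(h/2)·[f₀ + 2f₁ + 2f₂ + 2f₃ + f₄] = 0.5·(-184) = -92.

-92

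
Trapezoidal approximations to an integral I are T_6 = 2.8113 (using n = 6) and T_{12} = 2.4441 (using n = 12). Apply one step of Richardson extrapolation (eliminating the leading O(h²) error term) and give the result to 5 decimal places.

2.32170

R = (4·T_{12} − T_6) / 3 = (4·2.4441 − 2.8113)/3 = (6.9651)/3 = 2.32170.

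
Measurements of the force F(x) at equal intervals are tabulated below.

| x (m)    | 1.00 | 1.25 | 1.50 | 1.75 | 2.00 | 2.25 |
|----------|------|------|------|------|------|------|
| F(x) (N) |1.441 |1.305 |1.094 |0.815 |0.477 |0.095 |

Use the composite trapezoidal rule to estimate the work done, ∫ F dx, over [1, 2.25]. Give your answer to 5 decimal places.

h = 0.25, n = 5.
(h/2)·[y₀ + 2y₁ + 2y₂ + 2y₃ + 2y₄ + y₅] = 0.125·(8.918) = 1.11475.

1.11475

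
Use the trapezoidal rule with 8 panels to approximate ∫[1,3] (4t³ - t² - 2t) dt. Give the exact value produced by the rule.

63.8125

h = (3 − 1)/8 = 0.25.
Nodes t₀,…,t₈ = 1, 1.25, 1.5, 1.75, 2, 2.25, 2.5, 2.75, 3.
f(t) = 4t³ - t² - 2t: f₀=1, f₁=3.75, f₂=8.25, f₃=14.875, f₄=24, f₅=36, f₆=51.25, f₇=70.125, f₈=93.
(h/2)·[f₀ + 2f₁ + 2f₂ + 2f₃ + 2f₄ + 2f₅ + 2f₆ + 2f₇ + f₈] = 0.125·(510.5) = 63.8125.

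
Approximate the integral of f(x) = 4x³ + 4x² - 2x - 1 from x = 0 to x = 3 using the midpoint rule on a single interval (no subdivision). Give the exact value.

55.5

M = (b−a)·f(1.5) = 3·(18.5) = 55.5.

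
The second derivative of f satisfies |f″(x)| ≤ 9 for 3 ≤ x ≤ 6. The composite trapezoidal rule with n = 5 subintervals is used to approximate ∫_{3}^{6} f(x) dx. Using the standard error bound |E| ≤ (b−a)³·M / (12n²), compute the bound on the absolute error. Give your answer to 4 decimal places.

|E| ≤ (3)³·9 / (12·5²) = 243/300 = 0.8100.

0.8100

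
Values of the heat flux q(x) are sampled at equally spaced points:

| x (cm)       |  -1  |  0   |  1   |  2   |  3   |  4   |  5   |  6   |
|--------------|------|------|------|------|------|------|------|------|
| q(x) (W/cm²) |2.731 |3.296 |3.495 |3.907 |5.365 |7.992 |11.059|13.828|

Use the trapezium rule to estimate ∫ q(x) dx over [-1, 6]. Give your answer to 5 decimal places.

h = 1, n = 7.
(h/2)·[y₀ + 2y₁ + 2y₂ + 2y₃ + 2y₄ + 2y₅ + 2y₆ + y₇] = 0.5·(86.787) = 43.39350.

43.39350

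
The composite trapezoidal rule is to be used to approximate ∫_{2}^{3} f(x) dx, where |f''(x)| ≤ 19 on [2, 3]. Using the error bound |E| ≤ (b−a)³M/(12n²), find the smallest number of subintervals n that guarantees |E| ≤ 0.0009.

Need 19/(12n²) ≤ 0.0009.
n² ≥ 19/(12·0.0009) = 1759.26 ⇒ n ≥ 41.9435, so the smallest n is 42.

42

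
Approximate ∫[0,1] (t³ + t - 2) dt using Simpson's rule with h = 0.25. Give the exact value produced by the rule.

h = (1 − 0)/4 = 0.25.
Nodes t₀,…,t₄ = 0, 0.25, 0.5, 0.75, 1.
f(t) = t³ + t - 2: f₀=-2, f₁=-1.734375, f₂=-1.375, f₃=-0.828125, f₄=0.
(h/3)·[f₀ + 4f₁ + 2f₂ + 4f₃ + f₄] = 0.083333·(-15) = -1.25.

-1.25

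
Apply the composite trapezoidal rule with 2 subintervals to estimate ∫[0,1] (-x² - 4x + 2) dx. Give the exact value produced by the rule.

h = (1 − 0)/2 = 0.5.
Nodes x₀,…,x₂ = 0, 0.5, 1.
f(x) = -x² - 4x + 2: f₀=2, f₁=-0.25, f₂=-3.
(h/2)·[f₀ + 2f₁ + f₂] = 0.25·(-1.5) = -0.375.

-0.375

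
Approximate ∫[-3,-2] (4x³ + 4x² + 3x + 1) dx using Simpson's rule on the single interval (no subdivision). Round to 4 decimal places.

-46.1667

S = (b−a)/6 · [f(-3) + 4f(-2.5) + f(-2)] = 0.166667·[(-80) + 4·(-44) + (-21)] = -46.1667.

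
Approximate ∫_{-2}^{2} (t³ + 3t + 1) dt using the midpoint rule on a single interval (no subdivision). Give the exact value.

M = (b−a)·f(0) = 4·(1) = 4.

4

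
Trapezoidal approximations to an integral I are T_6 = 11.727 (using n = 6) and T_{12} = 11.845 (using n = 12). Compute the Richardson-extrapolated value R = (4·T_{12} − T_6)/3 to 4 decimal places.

11.8843

R = (4·T_{12} − T_6) / 3 = (4·11.845 − 11.727)/3 = (35.653)/3 = 11.8843.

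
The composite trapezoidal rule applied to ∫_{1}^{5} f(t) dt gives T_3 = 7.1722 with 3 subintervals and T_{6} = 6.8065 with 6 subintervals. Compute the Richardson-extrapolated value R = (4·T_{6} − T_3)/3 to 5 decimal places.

R = (4·T_{6} − T_3) / 3 = (4·6.8065 − 7.1722)/3 = (20.0538)/3 = 6.68460.

6.68460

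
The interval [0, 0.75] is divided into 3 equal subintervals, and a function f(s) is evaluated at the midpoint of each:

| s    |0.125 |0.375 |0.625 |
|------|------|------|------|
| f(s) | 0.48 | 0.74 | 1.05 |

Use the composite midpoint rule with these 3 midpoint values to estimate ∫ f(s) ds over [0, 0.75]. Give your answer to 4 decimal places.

h = 0.25, n = 3.
h·[y(m₁) + y(m₂) + y(m₃)] = 0.25·(2.27) = 0.5675.

0.5675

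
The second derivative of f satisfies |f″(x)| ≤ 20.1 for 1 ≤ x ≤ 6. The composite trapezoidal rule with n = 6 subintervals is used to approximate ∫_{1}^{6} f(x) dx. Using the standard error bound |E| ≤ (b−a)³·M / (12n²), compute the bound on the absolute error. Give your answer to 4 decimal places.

5.8160

|E| ≤ (5)³·20.1 / (12·6²) = 2512.5/432 = 5.8160.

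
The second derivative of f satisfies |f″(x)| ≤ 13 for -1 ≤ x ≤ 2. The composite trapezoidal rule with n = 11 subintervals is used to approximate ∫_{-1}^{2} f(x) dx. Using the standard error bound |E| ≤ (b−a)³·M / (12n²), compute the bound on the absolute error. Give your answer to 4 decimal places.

0.2417

|E| ≤ (3)³·13 / (12·11²) = 351/1452 = 0.2417.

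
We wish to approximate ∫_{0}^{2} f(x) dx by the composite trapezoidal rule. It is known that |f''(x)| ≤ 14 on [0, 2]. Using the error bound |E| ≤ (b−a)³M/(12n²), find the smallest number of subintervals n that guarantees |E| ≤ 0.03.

18

Need 112/(12n²) ≤ 0.03.
n² ≥ 112/(12·0.03) = 311.111 ⇒ n ≥ 17.6383, so the smallest n is 18.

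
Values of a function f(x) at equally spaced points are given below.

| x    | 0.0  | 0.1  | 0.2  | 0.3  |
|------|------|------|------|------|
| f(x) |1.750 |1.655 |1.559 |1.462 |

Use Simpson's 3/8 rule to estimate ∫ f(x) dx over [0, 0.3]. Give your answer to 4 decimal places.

0.4820

h = 0.1, n = 3.
(3h/8)·[y₀ + 3y₁ + 3y₂ + y₃] = 0.0375·(12.854) = 0.4820.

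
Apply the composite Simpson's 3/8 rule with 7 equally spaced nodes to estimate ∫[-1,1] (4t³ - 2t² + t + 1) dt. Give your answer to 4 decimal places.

0.6667

h = (1 − (-1))/6 = 0.333333.
Nodes t₀,…,t₆ = -1, -0.666667, -0.333333, 0, 0.333333, 0.666667, 1.
f(t) = 4t³ - 2t² + t + 1: f₀=-6, f₁=-1.740741, f₂=0.296296, f₃=1, f₄=1.259259, f₅=1.962963, f₆=4.
(3h/8)·[f₀ + 3f₁ + 3f₂ + 2f₃ + 3f₄ + 3f₅ + f₆] = 0.125·(5.333333) = 0.6667.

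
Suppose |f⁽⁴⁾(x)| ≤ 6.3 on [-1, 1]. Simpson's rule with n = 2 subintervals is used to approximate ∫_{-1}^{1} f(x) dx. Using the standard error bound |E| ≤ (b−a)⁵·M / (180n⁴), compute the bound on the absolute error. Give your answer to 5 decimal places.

0.07000

|E| ≤ (2)⁵·6.3 / (180·2⁴) = 201.6/2880 = 0.07000.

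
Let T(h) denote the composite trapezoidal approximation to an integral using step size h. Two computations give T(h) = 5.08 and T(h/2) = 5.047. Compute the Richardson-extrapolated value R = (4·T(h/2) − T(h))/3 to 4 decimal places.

R = (4·T(h/2) − T(h)) / 3 = (4·5.047 − 5.08)/3 = (15.108)/3 = 5.0360.

5.0360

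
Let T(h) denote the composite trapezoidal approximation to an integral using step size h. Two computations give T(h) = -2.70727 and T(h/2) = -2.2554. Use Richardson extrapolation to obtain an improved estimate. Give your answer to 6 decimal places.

-2.104777

R = (4·T(h/2) − T(h)) / 3 = (4·(-2.2554) − (-2.70727))/3 = (-6.31433)/3 = -2.104777.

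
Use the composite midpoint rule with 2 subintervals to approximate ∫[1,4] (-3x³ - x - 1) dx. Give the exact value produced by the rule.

h = (4 − 1)/2 = 1.5.
Midpoints m₁,…,m₂ = 1.75, 3.25.
f(m₁)=-18.828125, f(m₂)=-107.234375.
h·[f(m₁) + f(m₂)] = 1.5·(-126.0625) = -189.09375.

-189.09375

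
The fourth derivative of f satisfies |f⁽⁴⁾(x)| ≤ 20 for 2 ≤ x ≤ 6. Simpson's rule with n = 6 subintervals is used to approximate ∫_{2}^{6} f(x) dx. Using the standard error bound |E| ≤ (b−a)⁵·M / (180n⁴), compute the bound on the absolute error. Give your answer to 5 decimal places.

0.08779

|E| ≤ (4)⁵·20 / (180·6⁴) = 20480/233280 = 0.08779.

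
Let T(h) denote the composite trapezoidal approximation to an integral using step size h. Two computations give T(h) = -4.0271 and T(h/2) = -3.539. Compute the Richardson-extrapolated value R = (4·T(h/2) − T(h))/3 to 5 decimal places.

-3.37630

R = (4·T(h/2) − T(h)) / 3 = (4·(-3.539) − (-4.0271))/3 = (-10.1289)/3 = -3.37630.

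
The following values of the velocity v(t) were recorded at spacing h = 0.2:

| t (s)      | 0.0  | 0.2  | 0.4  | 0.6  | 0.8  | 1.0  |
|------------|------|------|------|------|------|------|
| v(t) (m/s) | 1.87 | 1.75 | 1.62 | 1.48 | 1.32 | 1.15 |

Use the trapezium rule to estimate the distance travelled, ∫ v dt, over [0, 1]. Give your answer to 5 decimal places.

1.53600

h = 0.2, n = 5.
(h/2)·[y₀ + 2y₁ + 2y₂ + 2y₃ + 2y₄ + y₅] = 0.1·(15.36) = 1.53600.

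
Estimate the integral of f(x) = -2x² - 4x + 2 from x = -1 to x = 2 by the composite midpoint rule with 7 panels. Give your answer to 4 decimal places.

h = (2 − (-1))/7 = 0.428571.
Midpoints m₁,…,m₇ = -0.785714, -0.357143, 0.071429, 0.5, 0.928571, 1.357143, 1.785714.
f(m₁)=3.908163, f(m₂)=3.173469, f(m₃)=1.704082, f(m₄)=-0.5, f(m₅)=-3.438776, f(m₆)=-7.112245, f(m₇)=-11.520408.
h·[f(m₁) + f(m₂) + f(m₃) + f(m₄) + f(m₅) + f(m₆) + f(m₇)] = 0.428571·(-13.785714) = -5.9082.

-5.9082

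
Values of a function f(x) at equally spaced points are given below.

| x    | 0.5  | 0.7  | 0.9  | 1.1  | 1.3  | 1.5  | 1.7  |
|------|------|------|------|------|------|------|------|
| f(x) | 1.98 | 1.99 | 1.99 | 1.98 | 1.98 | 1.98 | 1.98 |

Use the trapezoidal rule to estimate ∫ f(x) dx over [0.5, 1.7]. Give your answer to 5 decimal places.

2.38000

h = 0.2, n = 6.
(h/2)·[y₀ + 2y₁ + 2y₂ + 2y₃ + 2y₄ + 2y₅ + y₆] = 0.1·(23.80) = 2.38000.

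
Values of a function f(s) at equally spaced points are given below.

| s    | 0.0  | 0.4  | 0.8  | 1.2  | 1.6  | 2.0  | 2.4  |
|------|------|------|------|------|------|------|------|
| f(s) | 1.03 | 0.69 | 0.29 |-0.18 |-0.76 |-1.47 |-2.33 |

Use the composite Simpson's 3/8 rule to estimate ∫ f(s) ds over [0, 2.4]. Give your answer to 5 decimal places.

h = 0.4, n = 6.
(3h/8)·[y₀ + 3y₁ + 3y₂ + 2y₃ + 3y₄ + 3y₅ + y₆] = 0.15·(-5.41) = -0.81150.

-0.81150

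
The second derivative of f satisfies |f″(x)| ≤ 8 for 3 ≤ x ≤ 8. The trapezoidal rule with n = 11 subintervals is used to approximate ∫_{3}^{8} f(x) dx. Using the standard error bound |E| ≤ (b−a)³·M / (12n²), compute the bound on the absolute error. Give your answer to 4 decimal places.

|E| ≤ (5)³·8 / (12·11²) = 1000/1452 = 0.6887.

0.6887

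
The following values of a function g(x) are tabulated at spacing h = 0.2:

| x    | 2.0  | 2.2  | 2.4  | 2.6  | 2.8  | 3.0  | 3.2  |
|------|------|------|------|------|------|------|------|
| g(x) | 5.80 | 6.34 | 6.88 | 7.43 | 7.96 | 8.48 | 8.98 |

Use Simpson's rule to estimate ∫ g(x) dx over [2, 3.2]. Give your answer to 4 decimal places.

h = 0.2, n = 6.
(h/3)·[y₀ + 4y₁ + 2y₂ + 4y₃ + 2y₄ + 4y₅ + y₆] = 0.066667·(133.46) = 8.8973.

8.8973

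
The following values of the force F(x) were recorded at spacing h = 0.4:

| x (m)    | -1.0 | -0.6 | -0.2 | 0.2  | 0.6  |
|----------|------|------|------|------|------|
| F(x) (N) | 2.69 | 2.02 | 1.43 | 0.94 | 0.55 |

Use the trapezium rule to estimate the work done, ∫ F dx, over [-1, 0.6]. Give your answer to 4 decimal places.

h = 0.4, n = 4.
(h/2)·[y₀ + 2y₁ + 2y₂ + 2y₃ + y₄] = 0.2·(12.02) = 2.4040.

2.4040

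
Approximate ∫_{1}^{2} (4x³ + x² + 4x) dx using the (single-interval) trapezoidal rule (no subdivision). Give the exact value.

T = (b−a)/2 · [f(1) + f(2)] = 0.5·[9 + 44] = 26.5.

26.5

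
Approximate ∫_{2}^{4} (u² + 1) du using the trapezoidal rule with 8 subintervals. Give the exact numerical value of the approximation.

20.6875

h = (4 − 2)/8 = 0.25.
Nodes u₀,…,u₈ = 2, 2.25, 2.5, 2.75, 3, 3.25, 3.5, 3.75, 4.
f(u) = u² + 1: f₀=5, f₁=6.0625, f₂=7.25, f₃=8.5625, f₄=10, f₅=11.5625, f₆=13.25, f₇=15.0625, f₈=17.
(h/2)·[f₀ + 2f₁ + 2f₂ + 2f₃ + 2f₄ + 2f₅ + 2f₆ + 2f₇ + f₈] = 0.125·(165.5) = 20.6875.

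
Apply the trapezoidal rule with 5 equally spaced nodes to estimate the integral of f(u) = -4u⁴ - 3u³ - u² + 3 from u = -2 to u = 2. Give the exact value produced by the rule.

-66

h = (2 − (-2))/4 = 1.
Nodes u₀,…,u₄ = -2, -1, 0, 1, 2.
f(u) = -4u⁴ - 3u³ - u² + 3: f₀=-41, f₁=1, f₂=3, f₃=-5, f₄=-89.
(h/2)·[f₀ + 2f₁ + 2f₂ + 2f₃ + f₄] = 0.5·(-132) = -66.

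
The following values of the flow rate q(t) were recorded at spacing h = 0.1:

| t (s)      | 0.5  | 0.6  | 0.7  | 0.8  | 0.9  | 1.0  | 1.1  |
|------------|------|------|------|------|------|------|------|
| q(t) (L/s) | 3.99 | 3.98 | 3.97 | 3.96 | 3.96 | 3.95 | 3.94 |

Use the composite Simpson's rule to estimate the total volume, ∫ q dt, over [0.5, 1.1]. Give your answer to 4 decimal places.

2.3783

h = 0.1, n = 6.
(h/3)·[y₀ + 4y₁ + 2y₂ + 4y₃ + 2y₄ + 4y₅ + y₆] = 0.033333·(71.35) = 2.3783.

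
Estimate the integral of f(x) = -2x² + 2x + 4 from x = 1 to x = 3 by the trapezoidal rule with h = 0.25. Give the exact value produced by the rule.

-1.375

h = (3 − 1)/8 = 0.25.
Nodes x₀,…,x₈ = 1, 1.25, 1.5, 1.75, 2, 2.25, 2.5, 2.75, 3.
f(x) = -2x² + 2x + 4: f₀=4, f₁=3.375, f₂=2.5, f₃=1.375, f₄=0, f₅=-1.625, f₆=-3.5, f₇=-5.625, f₈=-8.
(h/2)·[f₀ + 2f₁ + 2f₂ + 2f₃ + 2f₄ + 2f₅ + 2f₆ + 2f₇ + f₈] = 0.125·(-11) = -1.375.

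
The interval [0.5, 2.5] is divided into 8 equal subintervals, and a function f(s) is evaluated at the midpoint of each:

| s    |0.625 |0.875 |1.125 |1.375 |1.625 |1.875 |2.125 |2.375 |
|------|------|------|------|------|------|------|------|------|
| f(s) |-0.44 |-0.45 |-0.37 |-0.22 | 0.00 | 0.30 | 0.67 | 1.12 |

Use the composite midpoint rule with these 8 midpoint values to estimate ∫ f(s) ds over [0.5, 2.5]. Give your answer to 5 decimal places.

h = 0.25, n = 8.
h·[y(m₁) + y(m₂) + y(m₃) + y(m₄) + y(m₅) + y(m₆) + y(m₇) + y(m₈)] = 0.25·(0.61) = 0.15250.

0.15250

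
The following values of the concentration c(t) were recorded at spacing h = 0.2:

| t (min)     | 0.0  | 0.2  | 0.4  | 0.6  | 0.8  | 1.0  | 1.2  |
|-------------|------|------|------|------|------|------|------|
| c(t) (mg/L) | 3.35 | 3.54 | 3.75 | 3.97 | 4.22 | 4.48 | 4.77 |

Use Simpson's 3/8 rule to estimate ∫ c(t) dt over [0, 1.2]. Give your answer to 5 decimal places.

4.80225

h = 0.2, n = 6.
(3h/8)·[y₀ + 3y₁ + 3y₂ + 2y₃ + 3y₄ + 3y₅ + y₆] = 0.075·(64.03) = 4.80225.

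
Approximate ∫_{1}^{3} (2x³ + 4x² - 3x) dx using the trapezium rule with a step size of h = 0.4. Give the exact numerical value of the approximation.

h = (3 − 1)/5 = 0.4.
Nodes x₀,…,x₅ = 1, 1.4, 1.8, 2.2, 2.6, 3.
f(x) = 2x³ + 4x² - 3x: f₀=3, f₁=9.128, f₂=19.224, f₃=34.056, f₄=54.392, f₅=81.
(h/2)·[f₀ + 2f₁ + 2f₂ + 2f₃ + 2f₄ + f₅] = 0.2·(317.6) = 63.52.

63.52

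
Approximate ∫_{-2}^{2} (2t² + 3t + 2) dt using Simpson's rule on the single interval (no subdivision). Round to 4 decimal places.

18.6667

S = (b−a)/6 · [f(-2) + 4f(0) + f(2)] = 0.666667·[4 + 4·2 + 16] = 18.6667.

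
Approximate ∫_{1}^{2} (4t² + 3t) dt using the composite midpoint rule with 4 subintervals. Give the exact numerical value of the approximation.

13.8125

h = (2 − 1)/4 = 0.25.
Midpoints m₁,…,m₄ = 1.125, 1.375, 1.625, 1.875.
f(m₁)=8.4375, f(m₂)=11.6875, f(m₃)=15.4375, f(m₄)=19.6875.
h·[f(m₁) + f(m₂) + f(m₃) + f(m₄)] = 0.25·(55.25) = 13.8125.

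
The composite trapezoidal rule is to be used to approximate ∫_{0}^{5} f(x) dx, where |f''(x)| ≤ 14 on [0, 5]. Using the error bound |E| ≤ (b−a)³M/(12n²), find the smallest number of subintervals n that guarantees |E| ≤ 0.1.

Need 1750/(12n²) ≤ 0.1.
n² ≥ 1750/(12·0.1) = 1458.33 ⇒ n ≥ 38.1881, so the smallest n is 39.

39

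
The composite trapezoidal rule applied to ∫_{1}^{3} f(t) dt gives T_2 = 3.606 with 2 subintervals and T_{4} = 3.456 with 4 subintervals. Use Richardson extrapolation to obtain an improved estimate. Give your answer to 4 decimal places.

R = (4·T_{4} − T_2) / 3 = (4·3.456 − 3.606)/3 = (10.218)/3 = 3.4060.

3.4060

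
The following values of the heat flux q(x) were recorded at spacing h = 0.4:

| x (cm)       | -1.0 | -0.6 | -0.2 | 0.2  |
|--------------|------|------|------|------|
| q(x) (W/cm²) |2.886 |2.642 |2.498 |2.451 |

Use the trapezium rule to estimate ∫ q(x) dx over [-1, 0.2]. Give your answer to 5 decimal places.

h = 0.4, n = 3.
(h/2)·[y₀ + 2y₁ + 2y₂ + y₃] = 0.2·(15.617) = 3.12340.

3.12340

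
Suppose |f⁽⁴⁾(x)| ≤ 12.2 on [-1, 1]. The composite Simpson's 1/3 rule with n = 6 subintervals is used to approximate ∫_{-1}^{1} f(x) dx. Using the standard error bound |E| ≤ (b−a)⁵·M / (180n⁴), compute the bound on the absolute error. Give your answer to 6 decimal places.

0.001674

|E| ≤ (2)⁵·12.2 / (180·6⁴) = 390.4/233280 = 0.001674.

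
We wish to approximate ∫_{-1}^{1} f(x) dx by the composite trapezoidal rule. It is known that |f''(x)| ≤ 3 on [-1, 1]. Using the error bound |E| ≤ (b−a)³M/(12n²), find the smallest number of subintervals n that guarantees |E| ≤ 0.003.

Need 24/(12n²) ≤ 0.003.
n² ≥ 24/(12·0.003) = 666.667 ⇒ n ≥ 25.8199, so the smallest n is 26.

26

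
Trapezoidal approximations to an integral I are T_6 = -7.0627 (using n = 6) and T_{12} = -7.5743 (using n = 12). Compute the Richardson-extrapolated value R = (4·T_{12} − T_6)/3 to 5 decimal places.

-7.74483

R = (4·T_{12} − T_6) / 3 = (4·(-7.5743) − (-7.0627))/3 = (-23.2345)/3 = -7.74483.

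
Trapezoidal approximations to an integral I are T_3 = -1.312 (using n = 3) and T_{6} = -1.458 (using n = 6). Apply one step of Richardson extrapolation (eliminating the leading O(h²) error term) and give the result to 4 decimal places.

R = (4·T_{6} − T_3) / 3 = (4·(-1.458) − (-1.312))/3 = (-4.520)/3 = -1.5067.

-1.5067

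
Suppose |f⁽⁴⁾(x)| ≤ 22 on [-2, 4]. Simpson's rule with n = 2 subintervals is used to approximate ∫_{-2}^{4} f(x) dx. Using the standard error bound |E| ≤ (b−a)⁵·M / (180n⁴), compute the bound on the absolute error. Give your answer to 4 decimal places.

|E| ≤ (6)⁵·22 / (180·2⁴) = 171072/2880 = 59.4000.

59.4000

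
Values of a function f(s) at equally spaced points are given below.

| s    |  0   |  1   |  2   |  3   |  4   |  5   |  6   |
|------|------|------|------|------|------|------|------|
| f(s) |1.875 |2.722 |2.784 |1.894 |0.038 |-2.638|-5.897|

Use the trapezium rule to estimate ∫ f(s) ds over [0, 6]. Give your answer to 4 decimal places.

h = 1, n = 6.
(h/2)·[y₀ + 2y₁ + 2y₂ + 2y₃ + 2y₄ + 2y₅ + y₆] = 0.5·(5.578) = 2.7890.

2.7890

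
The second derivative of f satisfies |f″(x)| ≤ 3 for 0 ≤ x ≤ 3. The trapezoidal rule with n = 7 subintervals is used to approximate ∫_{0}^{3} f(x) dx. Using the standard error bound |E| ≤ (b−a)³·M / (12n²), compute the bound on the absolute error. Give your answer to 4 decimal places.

|E| ≤ (3)³·3 / (12·7²) = 81/588 = 0.1378.

0.1378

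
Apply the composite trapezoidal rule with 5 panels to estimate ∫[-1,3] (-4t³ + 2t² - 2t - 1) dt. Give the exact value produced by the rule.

h = (3 − (-1))/5 = 0.8.
Nodes t₀,…,t₅ = -1, -0.2, 0.6, 1.4, 2.2, 3.
f(t) = -4t³ + 2t² - 2t - 1: f₀=7, f₁=-0.488, f₂=-2.344, f₃=-10.856, f₄=-38.312, f₅=-97.
(h/2)·[f₀ + 2f₁ + 2f₂ + 2f₃ + 2f₄ + f₅] = 0.4·(-194) = -77.6.

-77.6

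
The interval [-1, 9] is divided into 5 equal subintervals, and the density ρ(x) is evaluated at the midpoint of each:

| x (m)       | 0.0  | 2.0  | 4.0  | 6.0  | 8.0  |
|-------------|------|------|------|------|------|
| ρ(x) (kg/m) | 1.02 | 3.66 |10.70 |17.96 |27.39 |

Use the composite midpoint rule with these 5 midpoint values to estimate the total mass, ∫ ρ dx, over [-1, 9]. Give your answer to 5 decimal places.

h = 2, n = 5.
h·[y(m₁) + y(m₂) + y(m₃) + y(m₄) + y(m₅)] = 2·(60.73) = 121.46000.

121.46000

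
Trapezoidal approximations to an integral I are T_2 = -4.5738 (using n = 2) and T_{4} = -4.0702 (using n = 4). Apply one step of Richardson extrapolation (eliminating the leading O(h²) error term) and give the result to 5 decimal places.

R = (4·T_{4} − T_2) / 3 = (4·(-4.0702) − (-4.5738))/3 = (-11.7070)/3 = -3.90233.

-3.90233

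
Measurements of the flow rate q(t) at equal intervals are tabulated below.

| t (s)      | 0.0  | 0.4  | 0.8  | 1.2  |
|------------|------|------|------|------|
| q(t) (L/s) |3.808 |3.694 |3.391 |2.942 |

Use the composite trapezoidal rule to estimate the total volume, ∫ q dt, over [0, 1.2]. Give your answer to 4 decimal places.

h = 0.4, n = 3.
(h/2)·[y₀ + 2y₁ + 2y₂ + y₃] = 0.2·(20.920) = 4.1840.

4.1840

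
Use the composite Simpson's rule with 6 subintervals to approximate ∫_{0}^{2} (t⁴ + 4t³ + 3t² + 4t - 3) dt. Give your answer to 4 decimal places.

h = (2 − 0)/6 = 0.333333.
Nodes t₀,…,t₆ = 0, 0.333333, 0.666667, 1, 1.333333, 1.666667, 2.
f(t) = t⁴ + 4t³ + 3t² + 4t - 3: f₀=-3, f₁=-1.172840, f₂=2.382716, f₃=9, f₄=20.308642, f₅=38.234568, f₆=65.
(h/3)·[f₀ + 4f₁ + 2f₂ + 4f₃ + 2f₄ + 4f₅ + f₆] = 0.111111·(291.629630) = 32.4033.

32.4033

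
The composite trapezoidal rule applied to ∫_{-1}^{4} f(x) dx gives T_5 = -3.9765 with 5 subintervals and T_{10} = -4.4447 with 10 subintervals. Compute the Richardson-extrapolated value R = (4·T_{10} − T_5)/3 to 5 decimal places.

-4.60077

R = (4·T_{10} − T_5) / 3 = (4·(-4.4447) − (-3.9765))/3 = (-13.8023)/3 = -4.60077.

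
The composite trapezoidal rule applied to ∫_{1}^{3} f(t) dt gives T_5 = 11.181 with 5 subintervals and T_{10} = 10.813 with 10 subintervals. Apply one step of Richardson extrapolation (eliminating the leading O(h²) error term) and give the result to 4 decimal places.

10.6903

R = (4·T_{10} − T_5) / 3 = (4·10.813 − 11.181)/3 = (32.071)/3 = 10.6903.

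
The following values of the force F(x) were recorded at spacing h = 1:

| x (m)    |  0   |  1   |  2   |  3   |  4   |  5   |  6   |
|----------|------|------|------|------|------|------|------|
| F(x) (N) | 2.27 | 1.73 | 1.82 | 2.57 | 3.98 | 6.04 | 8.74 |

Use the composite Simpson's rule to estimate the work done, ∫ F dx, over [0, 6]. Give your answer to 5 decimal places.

21.32333

h = 1, n = 6.
(h/3)·[y₀ + 4y₁ + 2y₂ + 4y₃ + 2y₄ + 4y₅ + y₆] = 0.333333·(63.97) = 21.32333.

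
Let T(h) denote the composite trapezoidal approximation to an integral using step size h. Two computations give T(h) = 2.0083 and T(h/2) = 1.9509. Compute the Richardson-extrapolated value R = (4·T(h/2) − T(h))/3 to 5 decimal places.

1.93177

R = (4·T(h/2) − T(h)) / 3 = (4·1.9509 − 2.0083)/3 = (5.7953)/3 = 1.93177.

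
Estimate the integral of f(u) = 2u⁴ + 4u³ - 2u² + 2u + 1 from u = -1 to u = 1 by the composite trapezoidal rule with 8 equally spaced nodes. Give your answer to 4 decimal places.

1.5202

h = (1 − (-1))/7 = 0.285714.
Nodes u₀,…,u₇ = -1, -0.714286, -0.428571, -0.142857, 0.142857, 0.428571, 0.714286, 1.
f(u) = 2u⁴ + 4u³ - 2u² + 2u + 1: f₀=-5, f₁=-2.386089, f₂=-0.471887, f₃=0.662641, f₄=1.257393, f₅=1.872137, f₆=3.386506, f₇=7.
(h/2)·[f₀ + 2f₁ + 2f₂ + 2f₃ + 2f₄ + 2f₅ + 2f₆ + f₇] = 0.142857·(10.641399) = 1.5202.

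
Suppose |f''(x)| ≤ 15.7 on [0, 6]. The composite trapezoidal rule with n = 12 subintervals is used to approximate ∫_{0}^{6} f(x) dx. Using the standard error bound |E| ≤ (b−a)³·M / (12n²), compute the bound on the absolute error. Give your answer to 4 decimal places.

|E| ≤ (6)³·15.7 / (12·12²) = 3391.2/1728 = 1.9625.

1.9625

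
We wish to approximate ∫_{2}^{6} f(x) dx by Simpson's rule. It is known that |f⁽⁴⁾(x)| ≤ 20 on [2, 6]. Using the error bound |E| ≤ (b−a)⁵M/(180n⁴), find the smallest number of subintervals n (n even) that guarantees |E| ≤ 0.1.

6

Need 20480/(180n⁴) ≤ 0.1.
n⁴ ≥ 20480/(180·0.1) = 1137.78 ⇒ n ≥ 5.8078, so the smallest even n is 6. (n must be even for Simpson's rule.)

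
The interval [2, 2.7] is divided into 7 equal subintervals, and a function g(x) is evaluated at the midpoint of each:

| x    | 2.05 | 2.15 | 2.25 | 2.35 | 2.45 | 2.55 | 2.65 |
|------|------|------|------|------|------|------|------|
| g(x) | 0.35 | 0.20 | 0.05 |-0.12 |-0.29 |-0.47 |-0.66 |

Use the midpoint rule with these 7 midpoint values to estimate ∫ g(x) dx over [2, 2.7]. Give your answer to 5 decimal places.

-0.09400

h = 0.1, n = 7.
h·[y(m₁) + y(m₂) + y(m₃) + y(m₄) + y(m₅) + y(m₆) + y(m₇)] = 0.1·(-0.94) = -0.09400.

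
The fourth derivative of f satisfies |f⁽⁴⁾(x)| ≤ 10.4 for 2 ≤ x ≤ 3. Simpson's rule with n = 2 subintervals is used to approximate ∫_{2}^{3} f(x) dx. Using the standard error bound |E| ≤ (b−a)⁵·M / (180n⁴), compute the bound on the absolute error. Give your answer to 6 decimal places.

|E| ≤ (1)⁵·10.4 / (180·2⁴) = 10.4/2880 = 0.003611.

0.003611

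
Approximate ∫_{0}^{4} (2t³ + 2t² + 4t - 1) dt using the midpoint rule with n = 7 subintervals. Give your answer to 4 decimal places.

h = (4 − 0)/7 = 0.571429.
Midpoints m₁,…,m₇ = 0.285714, 0.857143, 1.428571, 2, 2.571429, 3.142857, 3.714286.
f(m₁)=0.352770, f(m₂)=5.157434, f(m₃)=14.626822, f(m₄)=31, f(m₅)=56.516035, f(m₆)=93.413994, f(m₇)=143.932945.
h·[f(m₁) + f(m₂) + f(m₃) + f(m₄) + f(m₅) + f(m₆) + f(m₇)] = 0.571429·(345) = 197.1429.

197.1429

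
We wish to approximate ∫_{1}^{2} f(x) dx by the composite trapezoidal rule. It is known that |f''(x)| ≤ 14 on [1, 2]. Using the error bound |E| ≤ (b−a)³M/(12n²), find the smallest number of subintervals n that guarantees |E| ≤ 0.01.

11

Need 14/(12n²) ≤ 0.01.
n² ≥ 14/(12·0.01) = 116.667 ⇒ n ≥ 10.8012, so the smallest n is 11.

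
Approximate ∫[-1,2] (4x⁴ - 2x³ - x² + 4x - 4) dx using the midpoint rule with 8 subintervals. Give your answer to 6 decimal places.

h = (2 − (-1))/8 = 0.375.
Midpoints m₁,…,m₈ = -0.8125, -0.4375, -0.0625, 0.3125, 0.6875, 1.0625, 1.4375, 1.8125.
f(m₁)=-5.09417724609375, f(m₂)=-5.62738037109375, f(m₃)=-4.25335693359375, f(m₄)=-2.87054443359375, f(m₅)=-1.47894287109375, f(m₆)=1.81988525390625, f(m₇)=10.82281494140625, f(m₈)=31.22515869140625.
h·[f(m₁) + f(m₂) + f(m₃) + f(m₄) + f(m₅) + f(m₆) + f(m₇) + f(m₈)] = 0.375·(24.54345703125) = 9.203796.

9.203796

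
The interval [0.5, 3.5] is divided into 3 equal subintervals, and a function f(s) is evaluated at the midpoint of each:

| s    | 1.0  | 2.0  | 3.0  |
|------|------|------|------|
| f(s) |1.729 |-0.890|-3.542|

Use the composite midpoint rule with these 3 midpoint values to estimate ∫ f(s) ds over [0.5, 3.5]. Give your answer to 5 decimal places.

-2.70300

h = 1, n = 3.
h·[y(m₁) + y(m₂) + y(m₃)] = 1·(-2.703) = -2.70300.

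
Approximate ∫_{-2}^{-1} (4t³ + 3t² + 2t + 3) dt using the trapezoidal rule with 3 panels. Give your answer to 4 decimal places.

h = (-1 − (-2))/3 = 0.333333.
Nodes t₀,…,t₃ = -2, -1.666667, -1.333333, -1.
f(t) = 4t³ + 3t² + 2t + 3: f₀=-21, f₁=-10.518519, f₂=-3.814815, f₃=0.
(h/2)·[f₀ + 2f₁ + 2f₂ + f₃] = 0.166667·(-49.666667) = -8.2778.

-8.2778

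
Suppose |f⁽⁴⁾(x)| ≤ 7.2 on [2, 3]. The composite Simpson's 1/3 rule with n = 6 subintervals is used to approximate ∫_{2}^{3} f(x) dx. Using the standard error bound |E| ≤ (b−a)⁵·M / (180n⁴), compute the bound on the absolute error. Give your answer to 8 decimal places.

|E| ≤ (1)⁵·7.2 / (180·6⁴) = 7.2/233280 = 0.00003086.

0.00003086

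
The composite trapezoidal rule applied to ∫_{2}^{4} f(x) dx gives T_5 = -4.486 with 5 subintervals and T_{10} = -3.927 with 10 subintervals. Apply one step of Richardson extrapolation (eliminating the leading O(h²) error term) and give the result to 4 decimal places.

R = (4·T_{10} − T_5) / 3 = (4·(-3.927) − (-4.486))/3 = (-11.222)/3 = -3.7407.

-3.7407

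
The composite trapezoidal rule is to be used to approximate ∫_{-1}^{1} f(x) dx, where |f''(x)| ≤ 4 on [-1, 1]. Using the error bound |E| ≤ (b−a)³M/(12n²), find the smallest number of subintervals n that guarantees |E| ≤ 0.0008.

Need 32/(12n²) ≤ 0.0008.
n² ≥ 32/(12·0.0008) = 3333.33 ⇒ n ≥ 57.7350, so the smallest n is 58.

58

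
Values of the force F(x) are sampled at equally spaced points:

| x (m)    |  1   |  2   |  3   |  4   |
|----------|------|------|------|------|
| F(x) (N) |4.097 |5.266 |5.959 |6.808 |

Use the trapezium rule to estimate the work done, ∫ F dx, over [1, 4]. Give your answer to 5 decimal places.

16.67750

h = 1, n = 3.
(h/2)·[y₀ + 2y₁ + 2y₂ + y₃] = 0.5·(33.355) = 16.67750.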